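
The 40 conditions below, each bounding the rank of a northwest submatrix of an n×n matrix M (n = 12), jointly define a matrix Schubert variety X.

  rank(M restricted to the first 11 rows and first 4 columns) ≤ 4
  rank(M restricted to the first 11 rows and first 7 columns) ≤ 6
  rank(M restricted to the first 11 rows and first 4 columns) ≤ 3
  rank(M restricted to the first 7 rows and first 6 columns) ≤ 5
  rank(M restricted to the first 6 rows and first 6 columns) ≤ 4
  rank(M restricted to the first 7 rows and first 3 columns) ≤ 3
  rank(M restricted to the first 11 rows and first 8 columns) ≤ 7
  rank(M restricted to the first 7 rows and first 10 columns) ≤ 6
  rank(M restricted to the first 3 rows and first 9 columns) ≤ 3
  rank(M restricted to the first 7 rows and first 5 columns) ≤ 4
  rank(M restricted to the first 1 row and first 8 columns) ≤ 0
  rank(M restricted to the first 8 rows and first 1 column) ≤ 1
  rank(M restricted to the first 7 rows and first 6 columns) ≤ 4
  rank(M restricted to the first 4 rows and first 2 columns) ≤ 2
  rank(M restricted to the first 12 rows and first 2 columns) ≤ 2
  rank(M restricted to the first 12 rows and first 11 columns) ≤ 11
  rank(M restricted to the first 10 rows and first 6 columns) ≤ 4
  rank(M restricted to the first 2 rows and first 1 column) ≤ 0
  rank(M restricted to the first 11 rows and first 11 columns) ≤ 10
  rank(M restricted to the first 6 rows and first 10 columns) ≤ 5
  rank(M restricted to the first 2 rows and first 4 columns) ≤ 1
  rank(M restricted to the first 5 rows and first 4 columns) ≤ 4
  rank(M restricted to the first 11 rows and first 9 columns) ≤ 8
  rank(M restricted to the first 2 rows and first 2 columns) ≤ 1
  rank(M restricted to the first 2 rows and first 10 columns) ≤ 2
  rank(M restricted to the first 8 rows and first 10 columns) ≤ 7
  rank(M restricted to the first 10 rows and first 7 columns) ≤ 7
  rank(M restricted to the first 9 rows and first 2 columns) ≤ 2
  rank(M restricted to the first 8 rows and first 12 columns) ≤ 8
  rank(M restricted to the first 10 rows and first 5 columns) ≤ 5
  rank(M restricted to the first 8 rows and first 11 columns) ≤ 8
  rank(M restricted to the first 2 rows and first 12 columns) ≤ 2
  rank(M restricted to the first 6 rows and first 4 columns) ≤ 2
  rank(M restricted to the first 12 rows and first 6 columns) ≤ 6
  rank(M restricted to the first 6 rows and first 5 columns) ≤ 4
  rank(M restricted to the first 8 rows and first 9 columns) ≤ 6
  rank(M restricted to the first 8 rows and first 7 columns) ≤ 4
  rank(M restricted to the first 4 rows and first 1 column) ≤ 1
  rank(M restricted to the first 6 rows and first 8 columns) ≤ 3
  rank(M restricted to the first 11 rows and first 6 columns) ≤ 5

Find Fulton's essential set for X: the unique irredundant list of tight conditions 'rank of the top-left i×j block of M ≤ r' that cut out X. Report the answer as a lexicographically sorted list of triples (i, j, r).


Reconstructing r_w from the 40 given conditions:

  R[1]: 0  0  0  0  0  0  0  0  1  1  1  1
  R[2]: 0  1  1  1  1  1  1  1  2  2  2  2
  R[3]: 1  2  2  2  2  2  2  2  3  3  3  3
  R[4]: 1  2  2  2  3  3  3  3  4  4  4  4
  R[5]: 1  2  2  2  3  3  3  3  4  5  5  5
  R[6]: 1  2  2  2  3  3  3  3  4  5  6  6
  R[7]: 1  2  3  3  4  4  4  4  5  6  7  7
  R[8]: 1  2  3  3  4  4  4  5  6  7  8  8
  R[9]: 1  2  3  3  4  4  5  6  7  8  9  9
  R[10]: 1  2  3  3  4  4  5  6  7  8  9  10
  R[11]: 1  2  3  3  4  5  6  7  8  9  10  11
  R[12]: 1  2  3  4  5  6  7  8  9  10  11  12

reading off 1-entries of Δ²R: w = (9, 2, 1, 5, 10, 11, 3, 8, 7, 12, 6, 4).

D(w) has 29 cells with 7 SE-corners; essential set:

[(1, 8, 0), (2, 1, 0), (6, 4, 2), (6, 8, 3), (8, 7, 4), (10, 6, 4), (11, 4, 3)]


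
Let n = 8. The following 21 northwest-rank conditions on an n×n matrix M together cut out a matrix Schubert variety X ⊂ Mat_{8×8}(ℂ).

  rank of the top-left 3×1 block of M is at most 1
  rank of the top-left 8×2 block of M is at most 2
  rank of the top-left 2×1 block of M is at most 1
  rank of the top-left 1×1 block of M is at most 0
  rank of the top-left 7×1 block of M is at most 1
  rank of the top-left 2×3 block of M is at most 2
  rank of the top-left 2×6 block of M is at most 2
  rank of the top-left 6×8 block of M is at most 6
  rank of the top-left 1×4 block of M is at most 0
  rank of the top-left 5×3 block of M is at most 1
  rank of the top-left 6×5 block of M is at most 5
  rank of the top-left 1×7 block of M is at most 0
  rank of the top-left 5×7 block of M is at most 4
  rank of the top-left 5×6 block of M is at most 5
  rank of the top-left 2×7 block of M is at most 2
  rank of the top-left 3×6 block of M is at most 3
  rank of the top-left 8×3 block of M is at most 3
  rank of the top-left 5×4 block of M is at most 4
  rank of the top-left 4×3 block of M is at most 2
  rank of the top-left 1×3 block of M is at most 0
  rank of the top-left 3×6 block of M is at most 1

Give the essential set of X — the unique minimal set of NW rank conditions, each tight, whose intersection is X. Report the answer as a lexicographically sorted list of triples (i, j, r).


Reconstructing r_w from the 21 given conditions:

  i=1: 0 0 0 0 0 0 0 1
  i=2: 1 1 1 1 1 1 1 2
  i=3: 1 1 1 1 1 1 2 3
  i=4: 1 1 1 2 2 2 3 4
  i=5: 1 1 1 2 3 3 4 5
  i=6: 1 2 2 3 4 4 5 6
  i=7: 1 2 3 4 5 5 6 7
  i=8: 1 2 3 4 5 6 7 8

giving w = (8, 1, 7, 4, 5, 2, 3, 6) via Δ²R.

Fulton essential set (3 of the 16 Rothe cells):

[(1, 7, 0), (3, 6, 1), (5, 3, 1)]


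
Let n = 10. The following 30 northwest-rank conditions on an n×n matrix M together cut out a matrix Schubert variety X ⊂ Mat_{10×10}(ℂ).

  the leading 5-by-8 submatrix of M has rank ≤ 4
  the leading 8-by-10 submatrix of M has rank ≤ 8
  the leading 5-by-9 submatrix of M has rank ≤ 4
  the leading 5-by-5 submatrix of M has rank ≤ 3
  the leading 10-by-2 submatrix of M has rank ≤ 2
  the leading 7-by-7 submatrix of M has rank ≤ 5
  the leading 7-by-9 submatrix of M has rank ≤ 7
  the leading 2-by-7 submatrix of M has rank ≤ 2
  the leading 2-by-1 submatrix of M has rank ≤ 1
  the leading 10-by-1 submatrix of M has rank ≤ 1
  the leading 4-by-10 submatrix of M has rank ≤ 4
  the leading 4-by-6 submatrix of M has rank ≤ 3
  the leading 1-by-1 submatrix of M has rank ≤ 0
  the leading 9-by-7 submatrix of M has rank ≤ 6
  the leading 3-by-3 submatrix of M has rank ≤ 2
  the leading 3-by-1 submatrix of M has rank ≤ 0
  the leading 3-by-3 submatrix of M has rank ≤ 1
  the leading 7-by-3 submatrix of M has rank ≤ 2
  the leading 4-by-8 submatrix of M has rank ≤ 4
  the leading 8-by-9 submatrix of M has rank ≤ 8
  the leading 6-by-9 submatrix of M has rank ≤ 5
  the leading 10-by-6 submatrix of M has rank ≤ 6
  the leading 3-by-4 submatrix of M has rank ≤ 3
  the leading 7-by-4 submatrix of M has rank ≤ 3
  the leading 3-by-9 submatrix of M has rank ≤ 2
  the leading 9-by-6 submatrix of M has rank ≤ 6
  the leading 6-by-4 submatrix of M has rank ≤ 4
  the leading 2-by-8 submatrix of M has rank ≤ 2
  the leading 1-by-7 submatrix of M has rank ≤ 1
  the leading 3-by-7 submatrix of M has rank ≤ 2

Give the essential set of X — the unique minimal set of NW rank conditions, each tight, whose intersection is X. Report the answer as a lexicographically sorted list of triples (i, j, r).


The tightest implied rank at each (i,j), from the 30 conditions:

  i=1: 0 | 1 | 1 | 1 | 1 | 1 | 1 | 1 | 1 | 1
  i=2: 0 | 1 | 1 | 2 | 2 | 2 | 2 | 2 | 2 | 2
  i=3: 0 | 1 | 1 | 2 | 2 | 2 | 2 | 2 | 2 | 3
  i=4: 1 | 2 | 2 | 3 | 3 | 3 | 3 | 3 | 3 | 4
  i=5: 1 | 2 | 2 | 3 | 3 | 4 | 4 | 4 | 4 | 5
  i=6: 1 | 2 | 2 | 3 | 4 | 5 | 5 | 5 | 5 | 6
  i=7: 1 | 2 | 2 | 3 | 4 | 5 | 5 | 6 | 6 | 7
  i=8: 1 | 2 | 3 | 4 | 5 | 6 | 6 | 7 | 7 | 8
  i=9: 1 | 2 | 3 | 4 | 5 | 6 | 6 | 7 | 8 | 9
  i=10: 1 | 2 | 3 | 4 | 5 | 6 | 7 | 8 | 9 | 10

the unique w with this rank table is (2, 4, 10, 1, 6, 5, 8, 3, 9, 7).

ℓ(w)=16; the 7 essential cells (i,j,r):

[(3, 1, 0), (3, 3, 1), (3, 9, 2), (5, 5, 3), (7, 3, 2), (7, 7, 5), (9, 7, 6)]


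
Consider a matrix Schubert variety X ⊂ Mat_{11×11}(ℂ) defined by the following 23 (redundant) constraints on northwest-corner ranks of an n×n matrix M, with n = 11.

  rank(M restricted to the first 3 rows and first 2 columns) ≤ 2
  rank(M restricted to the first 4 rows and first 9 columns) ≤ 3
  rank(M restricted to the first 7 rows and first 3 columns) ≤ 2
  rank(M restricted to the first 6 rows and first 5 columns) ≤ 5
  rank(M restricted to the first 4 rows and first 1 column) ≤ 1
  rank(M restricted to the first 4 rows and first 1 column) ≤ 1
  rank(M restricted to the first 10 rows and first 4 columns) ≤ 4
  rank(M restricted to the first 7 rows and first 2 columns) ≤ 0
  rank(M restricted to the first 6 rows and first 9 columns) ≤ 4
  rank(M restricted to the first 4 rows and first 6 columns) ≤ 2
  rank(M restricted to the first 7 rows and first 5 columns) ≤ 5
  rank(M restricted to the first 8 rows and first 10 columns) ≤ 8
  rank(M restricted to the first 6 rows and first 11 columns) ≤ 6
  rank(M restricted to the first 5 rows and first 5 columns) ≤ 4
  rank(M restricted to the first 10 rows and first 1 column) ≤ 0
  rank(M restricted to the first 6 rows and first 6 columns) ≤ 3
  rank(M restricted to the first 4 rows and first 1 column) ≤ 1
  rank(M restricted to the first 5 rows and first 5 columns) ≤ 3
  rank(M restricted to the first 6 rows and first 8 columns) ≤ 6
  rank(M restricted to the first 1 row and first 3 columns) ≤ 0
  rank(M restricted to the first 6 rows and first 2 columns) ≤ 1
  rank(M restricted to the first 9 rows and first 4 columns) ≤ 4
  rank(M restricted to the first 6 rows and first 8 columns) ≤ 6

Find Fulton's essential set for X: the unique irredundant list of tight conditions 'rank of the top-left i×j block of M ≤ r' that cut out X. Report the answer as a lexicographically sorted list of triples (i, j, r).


The tightest implied rank at each (i,j), from the 23 conditions:

  0  0  0  1  1  1  1  1  1  1  1
  0  0  1  2  2  2  2  2  2  2  2
  0  0  1  2  2  2  3  3  3  3  3
  0  0  1  2  2  2  3  3  3  4  4
  0  0  1  2  3  3  4  4  4  5  5
  0  0  1  2  3  3  4  4  4  5  6
  0  0  1  2  3  4  5  5  5  6  7
  0  1  2  3  4  5  6  6  6  7  8
  0  1  2  3  4  5  6  7  7  8  9
  0  1  2  3  4  5  6  7  8  9  10
  1  2  3  4  5  6  7  8  9  10  11

hence w(1..11) = (4, 3, 7, 10, 5, 11, 6, 2, 8, 9, 1).

D(w) has 27 cells with 7 SE-corners; essential set:

[(1, 3, 0), (4, 6, 2), (4, 9, 3), (6, 6, 3), (6, 9, 4), (7, 2, 0), (10, 1, 0)]


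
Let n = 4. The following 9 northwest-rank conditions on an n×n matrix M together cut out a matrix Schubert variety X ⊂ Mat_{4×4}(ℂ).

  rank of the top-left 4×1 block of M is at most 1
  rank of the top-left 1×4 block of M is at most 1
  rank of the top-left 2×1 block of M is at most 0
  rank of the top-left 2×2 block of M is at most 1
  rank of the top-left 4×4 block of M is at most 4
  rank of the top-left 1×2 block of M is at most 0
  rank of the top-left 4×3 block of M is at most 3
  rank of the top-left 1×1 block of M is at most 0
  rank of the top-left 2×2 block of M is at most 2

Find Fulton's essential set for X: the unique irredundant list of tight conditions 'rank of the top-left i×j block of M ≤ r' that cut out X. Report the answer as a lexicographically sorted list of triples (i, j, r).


Propagating the 9 rank bounds to every northwest block:

  row 1: 0 0 1 1
  row 2: 0 1 2 2
  row 3: 1 2 3 3
  row 4: 1 2 3 4

giving w = (3, 2, 1, 4) via Δ²R.

ℓ(w)=3; the 2 essential cells (i,j,r):

[(1, 2, 0), (2, 1, 0)]


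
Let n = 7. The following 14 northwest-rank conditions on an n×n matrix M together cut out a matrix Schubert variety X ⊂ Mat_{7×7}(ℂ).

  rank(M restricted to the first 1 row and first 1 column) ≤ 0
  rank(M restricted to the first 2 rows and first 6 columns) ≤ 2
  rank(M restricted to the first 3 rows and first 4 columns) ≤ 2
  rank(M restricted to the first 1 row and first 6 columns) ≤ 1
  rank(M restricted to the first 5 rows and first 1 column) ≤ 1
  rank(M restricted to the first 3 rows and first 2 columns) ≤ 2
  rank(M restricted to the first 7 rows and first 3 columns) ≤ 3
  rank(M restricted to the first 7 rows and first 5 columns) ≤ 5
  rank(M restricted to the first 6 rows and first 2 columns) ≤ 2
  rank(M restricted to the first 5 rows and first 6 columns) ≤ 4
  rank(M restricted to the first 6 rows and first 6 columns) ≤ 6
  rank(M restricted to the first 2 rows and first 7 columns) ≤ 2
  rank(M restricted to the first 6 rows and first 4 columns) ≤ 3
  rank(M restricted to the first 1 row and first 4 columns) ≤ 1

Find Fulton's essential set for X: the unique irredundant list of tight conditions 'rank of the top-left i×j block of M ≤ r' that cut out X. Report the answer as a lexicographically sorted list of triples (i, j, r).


The tightest implied rank at each (i,j), from the 14 conditions:

  i=1: 0 1 1 1 1 1 1
  i=2: 1 2 2 2 2 2 2
  i=3: 1 2 2 2 3 3 3
  i=4: 1 2 3 3 4 4 4
  i=5: 1 2 3 3 4 4 5
  i=6: 1 2 3 3 4 5 6
  i=7: 1 2 3 4 5 6 7

hence w(1..7) = (2, 1, 5, 3, 7, 6, 4).

4 SE-corners of the 6-cell Rothe diagram give Ess(w):

[(1, 1, 0), (3, 4, 2), (5, 6, 4), (6, 4, 3)]


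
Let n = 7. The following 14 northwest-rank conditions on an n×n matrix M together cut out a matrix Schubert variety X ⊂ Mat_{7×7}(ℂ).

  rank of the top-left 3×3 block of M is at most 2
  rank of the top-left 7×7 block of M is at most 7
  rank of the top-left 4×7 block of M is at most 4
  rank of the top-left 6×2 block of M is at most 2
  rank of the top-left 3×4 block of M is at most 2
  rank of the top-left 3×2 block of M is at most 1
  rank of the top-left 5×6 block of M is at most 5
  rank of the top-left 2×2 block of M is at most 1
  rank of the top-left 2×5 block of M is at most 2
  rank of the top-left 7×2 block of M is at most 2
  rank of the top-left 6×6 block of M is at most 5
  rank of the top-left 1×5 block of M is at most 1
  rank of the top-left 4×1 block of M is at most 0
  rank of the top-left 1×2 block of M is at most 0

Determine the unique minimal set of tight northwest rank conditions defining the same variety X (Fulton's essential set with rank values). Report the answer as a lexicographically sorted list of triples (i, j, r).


The tightest implied rank at each (i,j), from the 14 conditions:

  i=1: 0 0 1 1 1 1 1
  i=2: 0 1 2 2 2 2 2
  i=3: 0 1 2 2 3 3 3
  i=4: 0 1 2 3 4 4 4
  i=5: 1 2 3 4 5 5 5
  i=6: 1 2 3 4 5 5 6
  i=7: 1 2 3 4 5 6 7

the unique w with this rank table is (3, 2, 5, 4, 1, 7, 6).

Fulton essential set (4 of the 7 Rothe cells):

[(1, 2, 0), (3, 4, 2), (4, 1, 0), (6, 6, 5)]


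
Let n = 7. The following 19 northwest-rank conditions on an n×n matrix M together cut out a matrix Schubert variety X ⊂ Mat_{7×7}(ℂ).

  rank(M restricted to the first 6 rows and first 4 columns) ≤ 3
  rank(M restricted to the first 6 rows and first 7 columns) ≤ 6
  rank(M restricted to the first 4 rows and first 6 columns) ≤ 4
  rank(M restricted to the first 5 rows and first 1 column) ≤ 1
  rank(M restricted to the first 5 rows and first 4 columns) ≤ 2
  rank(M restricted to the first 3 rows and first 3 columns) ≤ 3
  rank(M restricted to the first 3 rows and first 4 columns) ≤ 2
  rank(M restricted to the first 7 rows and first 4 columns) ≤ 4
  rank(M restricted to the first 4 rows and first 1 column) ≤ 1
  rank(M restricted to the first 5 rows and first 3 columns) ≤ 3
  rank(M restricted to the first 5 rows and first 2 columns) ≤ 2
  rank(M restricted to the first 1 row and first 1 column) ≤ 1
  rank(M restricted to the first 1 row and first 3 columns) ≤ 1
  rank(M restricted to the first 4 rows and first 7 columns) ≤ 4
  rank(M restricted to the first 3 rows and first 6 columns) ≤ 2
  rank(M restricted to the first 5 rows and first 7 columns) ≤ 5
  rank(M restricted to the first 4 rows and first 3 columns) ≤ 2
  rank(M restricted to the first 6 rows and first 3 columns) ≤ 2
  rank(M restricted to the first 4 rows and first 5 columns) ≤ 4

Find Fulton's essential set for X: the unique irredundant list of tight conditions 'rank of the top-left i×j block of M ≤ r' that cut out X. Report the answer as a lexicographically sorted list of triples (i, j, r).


Computing R[i][j] = min implied NW-rank bound (n=7, 19 conditions):

  R[1]: 1, 1, 1, 1, 1, 1, 1
  R[2]: 1, 2, 2, 2, 2, 2, 2
  R[3]: 1, 2, 2, 2, 2, 2, 3
  R[4]: 1, 2, 2, 2, 3, 3, 4
  R[5]: 1, 2, 2, 2, 3, 4, 5
  R[6]: 1, 2, 2, 3, 4, 5, 6
  R[7]: 1, 2, 3, 4, 5, 6, 7

so w = (1, 2, 7, 5, 6, 4, 3).

|D(w)|=9, |Ess(w)|=3:

[(3, 6, 2), (5, 4, 2), (6, 3, 2)]


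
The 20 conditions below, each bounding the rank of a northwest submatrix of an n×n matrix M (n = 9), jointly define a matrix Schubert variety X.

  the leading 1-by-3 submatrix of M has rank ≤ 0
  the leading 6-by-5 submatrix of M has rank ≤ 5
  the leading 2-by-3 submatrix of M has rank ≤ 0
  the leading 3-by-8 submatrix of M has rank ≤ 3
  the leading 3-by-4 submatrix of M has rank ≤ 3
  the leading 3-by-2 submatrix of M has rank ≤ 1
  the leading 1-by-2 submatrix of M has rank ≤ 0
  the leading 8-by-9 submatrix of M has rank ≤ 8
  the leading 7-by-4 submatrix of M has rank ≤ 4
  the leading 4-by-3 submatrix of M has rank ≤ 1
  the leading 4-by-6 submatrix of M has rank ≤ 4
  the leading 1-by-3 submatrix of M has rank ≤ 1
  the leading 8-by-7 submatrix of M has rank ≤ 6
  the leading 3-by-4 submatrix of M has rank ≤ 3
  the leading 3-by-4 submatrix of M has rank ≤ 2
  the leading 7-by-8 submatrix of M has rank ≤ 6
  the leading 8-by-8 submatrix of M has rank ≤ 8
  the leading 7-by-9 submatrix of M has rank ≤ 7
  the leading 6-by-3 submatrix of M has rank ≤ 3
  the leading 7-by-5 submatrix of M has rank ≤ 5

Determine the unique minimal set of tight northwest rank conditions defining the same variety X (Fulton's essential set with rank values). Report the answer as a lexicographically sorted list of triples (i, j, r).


The tightest implied rank at each (i,j), from the 20 conditions:

  0 | 0 | 0 | 1 | 1 | 1 | 1 | 1 | 1
  0 | 0 | 0 | 1 | 2 | 2 | 2 | 2 | 2
  1 | 1 | 1 | 2 | 3 | 3 | 3 | 3 | 3
  1 | 1 | 1 | 2 | 3 | 4 | 4 | 4 | 4
  1 | 2 | 2 | 3 | 4 | 5 | 5 | 5 | 5
  1 | 2 | 3 | 4 | 5 | 6 | 6 | 6 | 6
  1 | 2 | 3 | 4 | 5 | 6 | 6 | 6 | 7
  1 | 2 | 3 | 4 | 5 | 6 | 6 | 7 | 8
  1 | 2 | 3 | 4 | 5 | 6 | 7 | 8 | 9

so w = (4, 5, 1, 6, 2, 3, 9, 8, 7).

ℓ(w)=11; the 4 essential cells (i,j,r):

[(2, 3, 0), (4, 3, 1), (7, 8, 6), (8, 7, 6)]


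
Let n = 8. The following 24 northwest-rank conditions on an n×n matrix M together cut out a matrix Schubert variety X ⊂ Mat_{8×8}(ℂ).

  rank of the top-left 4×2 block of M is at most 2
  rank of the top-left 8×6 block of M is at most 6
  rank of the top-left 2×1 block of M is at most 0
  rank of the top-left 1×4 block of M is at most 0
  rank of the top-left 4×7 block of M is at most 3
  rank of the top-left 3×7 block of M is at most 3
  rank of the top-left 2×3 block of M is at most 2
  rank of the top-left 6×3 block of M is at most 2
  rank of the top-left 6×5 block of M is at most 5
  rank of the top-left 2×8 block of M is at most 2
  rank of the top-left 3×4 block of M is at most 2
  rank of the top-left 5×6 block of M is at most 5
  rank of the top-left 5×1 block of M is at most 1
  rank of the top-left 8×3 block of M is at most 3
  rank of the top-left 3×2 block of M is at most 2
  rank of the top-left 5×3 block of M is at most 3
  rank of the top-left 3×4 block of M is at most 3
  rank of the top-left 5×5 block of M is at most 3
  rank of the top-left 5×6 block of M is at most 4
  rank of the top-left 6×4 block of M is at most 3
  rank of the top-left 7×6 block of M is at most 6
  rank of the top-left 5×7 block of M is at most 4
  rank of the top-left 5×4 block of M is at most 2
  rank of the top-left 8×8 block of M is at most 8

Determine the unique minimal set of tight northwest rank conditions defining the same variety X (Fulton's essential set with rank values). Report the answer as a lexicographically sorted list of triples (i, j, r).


Reconstructing r_w from the 24 given conditions:

  i=1: 0 0 0 0 1 1 1 1
  i=2: 0 1 1 1 2 2 2 2
  i=3: 1 2 2 2 3 3 3 3
  i=4: 1 2 2 2 3 3 3 4
  i=5: 1 2 2 2 3 4 4 5
  i=6: 1 2 2 3 4 5 5 6
  i=7: 1 2 3 4 5 6 6 7
  i=8: 1 2 3 4 5 6 7 8

hence w(1..8) = (5, 2, 1, 8, 6, 4, 3, 7).

Fulton essential set (5 of the 12 Rothe cells):

[(1, 4, 0), (2, 1, 0), (4, 7, 3), (5, 4, 2), (6, 3, 2)]


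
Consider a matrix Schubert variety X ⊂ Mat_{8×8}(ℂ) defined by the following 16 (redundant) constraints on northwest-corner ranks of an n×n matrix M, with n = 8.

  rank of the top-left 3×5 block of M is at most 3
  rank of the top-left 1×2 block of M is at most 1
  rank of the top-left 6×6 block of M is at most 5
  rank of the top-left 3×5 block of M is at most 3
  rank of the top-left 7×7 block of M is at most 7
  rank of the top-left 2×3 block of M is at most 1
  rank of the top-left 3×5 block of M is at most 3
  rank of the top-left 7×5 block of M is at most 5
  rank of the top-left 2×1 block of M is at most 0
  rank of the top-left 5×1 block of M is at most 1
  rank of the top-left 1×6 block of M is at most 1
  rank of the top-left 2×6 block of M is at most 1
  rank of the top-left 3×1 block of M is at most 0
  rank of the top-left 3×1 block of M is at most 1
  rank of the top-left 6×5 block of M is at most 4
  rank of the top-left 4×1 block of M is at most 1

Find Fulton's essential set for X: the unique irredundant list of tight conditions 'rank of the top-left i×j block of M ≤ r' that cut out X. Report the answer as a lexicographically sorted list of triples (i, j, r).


Reconstructing r_w from the 16 given conditions:

  0, 1, 1, 1, 1, 1, 1, 1
  0, 1, 1, 1, 1, 1, 2, 2
  0, 1, 2, 2, 2, 2, 3, 3
  1, 2, 3, 3, 3, 3, 4, 4
  1, 2, 3, 4, 4, 4, 5, 5
  1, 2, 3, 4, 4, 5, 6, 6
  1, 2, 3, 4, 5, 6, 7, 7
  1, 2, 3, 4, 5, 6, 7, 8

the unique w with this rank table is (2, 7, 3, 1, 4, 6, 5, 8).

3 SE-corners of the 8-cell Rothe diagram give Ess(w):

[(2, 6, 1), (3, 1, 0), (6, 5, 4)]


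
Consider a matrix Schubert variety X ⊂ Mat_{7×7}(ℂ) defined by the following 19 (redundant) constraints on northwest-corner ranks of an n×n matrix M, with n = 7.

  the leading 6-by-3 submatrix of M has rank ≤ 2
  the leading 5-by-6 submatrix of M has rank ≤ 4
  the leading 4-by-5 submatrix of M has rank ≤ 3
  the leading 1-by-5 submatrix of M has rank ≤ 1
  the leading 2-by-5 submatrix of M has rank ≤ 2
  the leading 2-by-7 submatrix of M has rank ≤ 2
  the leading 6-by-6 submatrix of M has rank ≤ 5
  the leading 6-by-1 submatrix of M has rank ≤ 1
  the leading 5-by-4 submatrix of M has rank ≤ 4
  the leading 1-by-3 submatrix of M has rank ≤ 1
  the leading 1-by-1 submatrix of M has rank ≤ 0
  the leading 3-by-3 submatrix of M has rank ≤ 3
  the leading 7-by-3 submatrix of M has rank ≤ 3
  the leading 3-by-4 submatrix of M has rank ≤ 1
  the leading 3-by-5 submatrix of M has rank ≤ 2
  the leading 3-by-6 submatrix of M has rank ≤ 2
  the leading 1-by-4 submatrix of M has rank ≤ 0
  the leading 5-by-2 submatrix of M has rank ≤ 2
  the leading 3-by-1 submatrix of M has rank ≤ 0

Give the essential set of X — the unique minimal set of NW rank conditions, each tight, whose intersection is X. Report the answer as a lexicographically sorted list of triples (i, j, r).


The tightest implied rank at each (i,j), from the 19 conditions:

  0 | 0 | 0 | 0 | 1 | 1 | 1
  0 | 1 | 1 | 1 | 2 | 2 | 2
  0 | 1 | 1 | 1 | 2 | 2 | 3
  1 | 2 | 2 | 2 | 3 | 3 | 4
  1 | 2 | 2 | 3 | 4 | 4 | 5
  1 | 2 | 2 | 3 | 4 | 5 | 6
  1 | 2 | 3 | 4 | 5 | 6 | 7

reading off 1-entries of Δ²R: w = (5, 2, 7, 1, 4, 6, 3).

5 SE-corners of the 11-cell Rothe diagram give Ess(w):

[(1, 4, 0), (3, 1, 0), (3, 4, 1), (3, 6, 2), (6, 3, 2)]


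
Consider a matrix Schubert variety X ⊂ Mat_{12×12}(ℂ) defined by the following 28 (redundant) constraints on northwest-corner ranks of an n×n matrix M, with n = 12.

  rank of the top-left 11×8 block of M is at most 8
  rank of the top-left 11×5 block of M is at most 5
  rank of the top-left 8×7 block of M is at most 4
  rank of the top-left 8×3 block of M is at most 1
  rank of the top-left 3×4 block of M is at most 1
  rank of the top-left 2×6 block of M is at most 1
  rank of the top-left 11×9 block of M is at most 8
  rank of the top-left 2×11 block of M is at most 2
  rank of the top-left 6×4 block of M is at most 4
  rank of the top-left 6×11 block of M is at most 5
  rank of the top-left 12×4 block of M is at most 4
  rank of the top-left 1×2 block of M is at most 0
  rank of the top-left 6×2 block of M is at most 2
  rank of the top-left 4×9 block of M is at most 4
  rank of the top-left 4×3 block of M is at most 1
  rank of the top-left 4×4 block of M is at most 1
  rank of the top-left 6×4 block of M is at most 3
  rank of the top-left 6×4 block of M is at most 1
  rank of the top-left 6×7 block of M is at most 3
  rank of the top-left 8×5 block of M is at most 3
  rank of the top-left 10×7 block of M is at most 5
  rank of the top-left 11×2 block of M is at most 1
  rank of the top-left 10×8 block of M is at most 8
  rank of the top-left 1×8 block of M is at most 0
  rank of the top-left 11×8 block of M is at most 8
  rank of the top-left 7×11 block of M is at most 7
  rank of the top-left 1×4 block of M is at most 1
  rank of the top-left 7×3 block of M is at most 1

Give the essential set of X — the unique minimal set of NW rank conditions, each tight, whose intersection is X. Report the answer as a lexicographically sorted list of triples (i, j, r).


The tightest implied rank at each (i,j), from the 28 conditions:

  i=1: 0, 0, 0, 0, 0, 0, 0, 0, 1, 1, 1, 1
  i=2: 1, 1, 1, 1, 1, 1, 1, 1, 2, 2, 2, 2
  i=3: 1, 1, 1, 1, 2, 2, 2, 2, 3, 3, 3, 3
  i=4: 1, 1, 1, 1, 2, 3, 3, 3, 4, 4, 4, 4
  i=5: 1, 1, 1, 1, 2, 3, 3, 4, 5, 5, 5, 5
  i=6: 1, 1, 1, 1, 2, 3, 3, 4, 5, 5, 5, 6
  i=7: 1, 1, 1, 2, 3, 4, 4, 5, 6, 6, 6, 7
  i=8: 1, 1, 1, 2, 3, 4, 4, 5, 6, 7, 7, 8
  i=9: 1, 1, 2, 3, 4, 5, 5, 6, 7, 8, 8, 9
  i=10: 1, 1, 2, 3, 4, 5, 5, 6, 7, 8, 9, 10
  i=11: 1, 1, 2, 3, 4, 5, 6, 7, 8, 9, 10, 11
  i=12: 1, 2, 3, 4, 5, 6, 7, 8, 9, 10, 11, 12

so w = (9, 1, 5, 6, 8, 12, 4, 10, 3, 11, 7, 2).

|D(w)|=33, |Ess(w)|=8:

[(1, 8, 0), (6, 4, 1), (6, 7, 3), (6, 11, 5), (8, 3, 1), (8, 7, 4), (10, 7, 5), (11, 2, 1)]


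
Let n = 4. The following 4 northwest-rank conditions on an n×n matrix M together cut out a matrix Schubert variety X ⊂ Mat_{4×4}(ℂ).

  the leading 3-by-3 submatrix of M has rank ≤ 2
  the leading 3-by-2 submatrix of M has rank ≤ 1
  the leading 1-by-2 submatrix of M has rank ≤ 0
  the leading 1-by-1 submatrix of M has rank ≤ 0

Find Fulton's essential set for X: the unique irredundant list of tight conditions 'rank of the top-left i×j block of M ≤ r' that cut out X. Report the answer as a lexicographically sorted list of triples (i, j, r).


Computing R[i][j] = min implied NW-rank bound (n=4, 4 conditions):

  0 0 1 1
  1 1 2 2
  1 1 2 3
  1 2 3 4

the unique w with this rank table is (3, 1, 4, 2).

ℓ(w)=3; the 2 essential cells (i,j,r):

[(1, 2, 0), (3, 2, 1)]


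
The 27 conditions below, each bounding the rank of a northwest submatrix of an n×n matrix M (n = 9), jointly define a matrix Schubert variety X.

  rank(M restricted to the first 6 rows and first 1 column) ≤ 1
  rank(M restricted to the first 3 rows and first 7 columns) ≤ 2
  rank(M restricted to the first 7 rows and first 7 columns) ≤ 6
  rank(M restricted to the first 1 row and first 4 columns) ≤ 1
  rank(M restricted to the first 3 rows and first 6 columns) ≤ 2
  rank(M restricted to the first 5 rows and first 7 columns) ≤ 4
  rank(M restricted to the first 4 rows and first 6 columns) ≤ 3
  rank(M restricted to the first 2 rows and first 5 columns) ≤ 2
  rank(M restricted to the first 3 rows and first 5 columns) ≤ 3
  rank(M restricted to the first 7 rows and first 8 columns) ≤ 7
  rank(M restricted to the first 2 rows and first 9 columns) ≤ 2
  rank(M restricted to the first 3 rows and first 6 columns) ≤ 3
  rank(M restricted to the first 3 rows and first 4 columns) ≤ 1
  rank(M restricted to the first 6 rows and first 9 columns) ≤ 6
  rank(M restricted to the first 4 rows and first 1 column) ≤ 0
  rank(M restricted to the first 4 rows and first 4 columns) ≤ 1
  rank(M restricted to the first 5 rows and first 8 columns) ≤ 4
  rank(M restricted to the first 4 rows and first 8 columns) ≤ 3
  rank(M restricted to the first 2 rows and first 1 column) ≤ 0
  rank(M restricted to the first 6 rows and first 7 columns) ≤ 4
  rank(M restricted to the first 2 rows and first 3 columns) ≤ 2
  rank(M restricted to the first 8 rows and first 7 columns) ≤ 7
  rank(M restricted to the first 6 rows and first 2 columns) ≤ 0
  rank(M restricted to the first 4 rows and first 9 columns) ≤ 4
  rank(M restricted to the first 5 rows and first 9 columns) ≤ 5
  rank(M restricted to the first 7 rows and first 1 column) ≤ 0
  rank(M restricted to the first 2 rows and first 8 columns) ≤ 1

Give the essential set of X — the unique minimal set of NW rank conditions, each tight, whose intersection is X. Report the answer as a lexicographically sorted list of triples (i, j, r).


Reconstructing r_w from the 27 given conditions:

  R[1]: 0 | 0 | 1 | 1 | 1 | 1 | 1 | 1 | 1
  R[2]: 0 | 0 | 1 | 1 | 1 | 1 | 1 | 1 | 2
  R[3]: 0 | 0 | 1 | 1 | 2 | 2 | 2 | 2 | 3
  R[4]: 0 | 0 | 1 | 1 | 2 | 3 | 3 | 3 | 4
  R[5]: 0 | 0 | 1 | 2 | 3 | 4 | 4 | 4 | 5
  R[6]: 0 | 0 | 1 | 2 | 3 | 4 | 4 | 5 | 6
  R[7]: 0 | 1 | 2 | 3 | 4 | 5 | 5 | 6 | 7
  R[8]: 1 | 2 | 3 | 4 | 5 | 6 | 6 | 7 | 8
  R[9]: 1 | 2 | 3 | 4 | 5 | 6 | 7 | 8 | 9

giving w = (3, 9, 5, 6, 4, 8, 2, 1, 7) via Δ²R.

D(w) has 21 cells with 5 SE-corners; essential set:

[(2, 8, 1), (4, 4, 1), (6, 2, 0), (6, 7, 4), (7, 1, 0)]


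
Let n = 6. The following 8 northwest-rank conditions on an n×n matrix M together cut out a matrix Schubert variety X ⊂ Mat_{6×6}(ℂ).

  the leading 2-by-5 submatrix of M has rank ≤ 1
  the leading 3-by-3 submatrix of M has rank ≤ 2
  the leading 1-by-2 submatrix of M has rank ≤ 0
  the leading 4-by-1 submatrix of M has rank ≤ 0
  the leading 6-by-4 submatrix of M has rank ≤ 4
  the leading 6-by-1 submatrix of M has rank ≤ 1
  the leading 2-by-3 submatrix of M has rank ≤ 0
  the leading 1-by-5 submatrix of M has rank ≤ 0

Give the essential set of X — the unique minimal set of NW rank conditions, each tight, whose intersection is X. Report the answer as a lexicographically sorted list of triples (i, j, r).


Propagating the 8 rank bounds to every northwest block:

  row 1: 0  0  0  0  0  1
  row 2: 0  0  0  1  1  2
  row 3: 0  1  1  2  2  3
  row 4: 0  1  2  3  3  4
  row 5: 1  2  3  4  4  5
  row 6: 1  2  3  4  5  6

hence w(1..6) = (6, 4, 2, 3, 1, 5).

3 SE-corners of the 10-cell Rothe diagram give Ess(w):

[(1, 5, 0), (2, 3, 0), (4, 1, 0)]


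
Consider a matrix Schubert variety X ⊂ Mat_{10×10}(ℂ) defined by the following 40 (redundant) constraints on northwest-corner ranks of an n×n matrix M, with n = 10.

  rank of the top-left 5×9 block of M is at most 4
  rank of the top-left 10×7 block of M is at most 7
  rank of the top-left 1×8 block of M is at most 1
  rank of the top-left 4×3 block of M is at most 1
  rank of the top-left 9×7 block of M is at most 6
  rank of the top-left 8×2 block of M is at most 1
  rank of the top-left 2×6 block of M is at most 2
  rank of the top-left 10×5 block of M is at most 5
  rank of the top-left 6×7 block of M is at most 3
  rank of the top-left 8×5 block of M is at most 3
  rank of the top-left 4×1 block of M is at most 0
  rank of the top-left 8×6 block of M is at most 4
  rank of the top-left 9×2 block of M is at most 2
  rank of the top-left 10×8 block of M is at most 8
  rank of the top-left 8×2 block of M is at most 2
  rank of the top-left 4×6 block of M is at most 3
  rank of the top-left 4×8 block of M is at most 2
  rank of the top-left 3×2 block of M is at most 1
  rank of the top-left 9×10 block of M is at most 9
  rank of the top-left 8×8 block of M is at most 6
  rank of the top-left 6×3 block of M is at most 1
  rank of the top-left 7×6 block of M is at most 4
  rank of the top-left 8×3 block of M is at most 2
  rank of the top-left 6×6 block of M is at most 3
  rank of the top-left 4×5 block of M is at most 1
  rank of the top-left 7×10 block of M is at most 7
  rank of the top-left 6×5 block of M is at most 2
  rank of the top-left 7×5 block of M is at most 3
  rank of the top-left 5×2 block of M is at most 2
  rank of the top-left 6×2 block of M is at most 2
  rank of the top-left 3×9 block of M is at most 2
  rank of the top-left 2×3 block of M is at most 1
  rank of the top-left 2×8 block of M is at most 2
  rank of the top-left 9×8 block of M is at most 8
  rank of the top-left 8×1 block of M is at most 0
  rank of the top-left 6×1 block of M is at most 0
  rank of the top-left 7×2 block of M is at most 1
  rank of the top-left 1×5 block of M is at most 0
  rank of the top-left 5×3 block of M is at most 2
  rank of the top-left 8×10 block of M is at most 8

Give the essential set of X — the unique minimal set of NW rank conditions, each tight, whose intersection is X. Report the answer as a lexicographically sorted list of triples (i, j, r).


The tightest implied rank at each (i,j), from the 40 conditions:

  0  0  0  0  0  1  1  1  1  1
  0  1  1  1  1  2  2  2  2  2
  0  1  1  1  1  2  2  2  2  3
  0  1  1  1  1  2  2  2  3  4
  0  1  1  2  2  3  3  3  4  5
  0  1  1  2  2  3  3  4  5  6
  0  1  2  3  3  4  4  5  6  7
  0  1  2  3  3  4  5  6  7  8
  1  2  3  4  4  5  6  7  8  9
  1  2  3  4  5  6  7  8  9  10

so w = (6, 2, 10, 9, 4, 8, 3, 7, 1, 5).

Rothe diagram D(w) (28 cells), 9 SE-corners (essential conditions):

[(1, 5, 0), (3, 9, 2), (4, 5, 1), (4, 8, 2), (6, 3, 1), (6, 5, 2), (6, 7, 3), (8, 1, 0), (8, 5, 3)]


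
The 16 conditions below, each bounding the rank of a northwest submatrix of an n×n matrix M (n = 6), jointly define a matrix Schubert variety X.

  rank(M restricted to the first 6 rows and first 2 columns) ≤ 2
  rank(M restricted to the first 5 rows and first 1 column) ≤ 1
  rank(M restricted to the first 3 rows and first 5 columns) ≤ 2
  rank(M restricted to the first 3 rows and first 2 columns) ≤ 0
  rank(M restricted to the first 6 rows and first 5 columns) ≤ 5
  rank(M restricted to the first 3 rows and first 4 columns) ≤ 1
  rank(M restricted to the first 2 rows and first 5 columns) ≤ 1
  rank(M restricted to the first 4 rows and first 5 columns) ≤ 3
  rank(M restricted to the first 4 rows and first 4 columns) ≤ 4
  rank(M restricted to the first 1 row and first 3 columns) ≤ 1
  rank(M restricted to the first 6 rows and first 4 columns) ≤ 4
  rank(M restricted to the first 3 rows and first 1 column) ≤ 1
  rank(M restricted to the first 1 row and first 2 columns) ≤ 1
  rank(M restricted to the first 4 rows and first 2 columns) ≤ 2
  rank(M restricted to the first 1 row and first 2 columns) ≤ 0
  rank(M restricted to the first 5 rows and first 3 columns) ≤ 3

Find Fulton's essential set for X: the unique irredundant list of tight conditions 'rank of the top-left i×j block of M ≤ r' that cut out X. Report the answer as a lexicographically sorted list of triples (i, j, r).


Recovering R(i,j) via the rank-extension bound from the 16 conditions:

  i=1: 0, 0, 1, 1, 1, 1
  i=2: 0, 0, 1, 1, 1, 2
  i=3: 0, 0, 1, 1, 2, 3
  i=4: 1, 1, 2, 2, 3, 4
  i=5: 1, 2, 3, 3, 4, 5
  i=6: 1, 2, 3, 4, 5, 6

reading off 1-entries of Δ²R: w = (3, 6, 5, 1, 2, 4).

ℓ(w)=9; the 3 essential cells (i,j,r):

[(2, 5, 1), (3, 2, 0), (3, 4, 1)]


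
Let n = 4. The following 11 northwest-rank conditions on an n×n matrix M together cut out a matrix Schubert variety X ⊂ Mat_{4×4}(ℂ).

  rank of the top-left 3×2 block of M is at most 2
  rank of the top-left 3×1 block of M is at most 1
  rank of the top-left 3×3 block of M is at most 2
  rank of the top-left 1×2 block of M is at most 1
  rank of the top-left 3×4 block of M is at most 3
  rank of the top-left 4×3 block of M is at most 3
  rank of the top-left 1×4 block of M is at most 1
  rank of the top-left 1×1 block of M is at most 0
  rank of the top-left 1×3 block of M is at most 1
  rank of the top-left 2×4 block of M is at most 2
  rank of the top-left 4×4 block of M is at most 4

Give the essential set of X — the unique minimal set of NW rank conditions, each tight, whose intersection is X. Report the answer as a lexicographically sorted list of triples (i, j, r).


The tightest implied rank at each (i,j), from the 11 conditions:

  0 | 1 | 1 | 1
  1 | 2 | 2 | 2
  1 | 2 | 2 | 3
  1 | 2 | 3 | 4

the unique w with this rank table is (2, 1, 4, 3).

Fulton essential set (2 of the 2 Rothe cells):

[(1, 1, 0), (3, 3, 2)]


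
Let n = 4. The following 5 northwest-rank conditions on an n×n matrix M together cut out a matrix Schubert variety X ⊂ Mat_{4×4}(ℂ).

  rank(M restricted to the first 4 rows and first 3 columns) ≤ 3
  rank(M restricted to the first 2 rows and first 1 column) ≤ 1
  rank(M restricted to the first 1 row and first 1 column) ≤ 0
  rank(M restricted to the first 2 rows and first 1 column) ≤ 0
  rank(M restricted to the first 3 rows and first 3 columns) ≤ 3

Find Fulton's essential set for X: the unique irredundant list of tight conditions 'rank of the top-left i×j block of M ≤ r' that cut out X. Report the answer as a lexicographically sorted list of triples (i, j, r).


Recovering R(i,j) via the rank-extension bound from the 5 conditions:

  R[1]: 0 1 1 1
  R[2]: 0 1 2 2
  R[3]: 1 2 3 3
  R[4]: 1 2 3 4

reading off 1-entries of Δ²R: w = (2, 3, 1, 4).

|D(w)|=2, |Ess(w)|=1:

[(2, 1, 0)]


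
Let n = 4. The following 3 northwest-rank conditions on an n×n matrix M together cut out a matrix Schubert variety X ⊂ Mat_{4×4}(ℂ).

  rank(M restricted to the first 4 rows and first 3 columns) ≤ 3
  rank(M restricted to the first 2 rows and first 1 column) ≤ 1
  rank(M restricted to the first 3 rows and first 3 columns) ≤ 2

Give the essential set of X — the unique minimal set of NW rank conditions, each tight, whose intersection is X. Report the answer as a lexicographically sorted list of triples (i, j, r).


Propagating the 3 rank bounds to every northwest block:

  1  1  1  1
  1  2  2  2
  1  2  2  3
  1  2  3  4

second differences of R give the permutation w = (1, 2, 4, 3).

|D(w)|=1, |Ess(w)|=1:

[(3, 3, 2)]


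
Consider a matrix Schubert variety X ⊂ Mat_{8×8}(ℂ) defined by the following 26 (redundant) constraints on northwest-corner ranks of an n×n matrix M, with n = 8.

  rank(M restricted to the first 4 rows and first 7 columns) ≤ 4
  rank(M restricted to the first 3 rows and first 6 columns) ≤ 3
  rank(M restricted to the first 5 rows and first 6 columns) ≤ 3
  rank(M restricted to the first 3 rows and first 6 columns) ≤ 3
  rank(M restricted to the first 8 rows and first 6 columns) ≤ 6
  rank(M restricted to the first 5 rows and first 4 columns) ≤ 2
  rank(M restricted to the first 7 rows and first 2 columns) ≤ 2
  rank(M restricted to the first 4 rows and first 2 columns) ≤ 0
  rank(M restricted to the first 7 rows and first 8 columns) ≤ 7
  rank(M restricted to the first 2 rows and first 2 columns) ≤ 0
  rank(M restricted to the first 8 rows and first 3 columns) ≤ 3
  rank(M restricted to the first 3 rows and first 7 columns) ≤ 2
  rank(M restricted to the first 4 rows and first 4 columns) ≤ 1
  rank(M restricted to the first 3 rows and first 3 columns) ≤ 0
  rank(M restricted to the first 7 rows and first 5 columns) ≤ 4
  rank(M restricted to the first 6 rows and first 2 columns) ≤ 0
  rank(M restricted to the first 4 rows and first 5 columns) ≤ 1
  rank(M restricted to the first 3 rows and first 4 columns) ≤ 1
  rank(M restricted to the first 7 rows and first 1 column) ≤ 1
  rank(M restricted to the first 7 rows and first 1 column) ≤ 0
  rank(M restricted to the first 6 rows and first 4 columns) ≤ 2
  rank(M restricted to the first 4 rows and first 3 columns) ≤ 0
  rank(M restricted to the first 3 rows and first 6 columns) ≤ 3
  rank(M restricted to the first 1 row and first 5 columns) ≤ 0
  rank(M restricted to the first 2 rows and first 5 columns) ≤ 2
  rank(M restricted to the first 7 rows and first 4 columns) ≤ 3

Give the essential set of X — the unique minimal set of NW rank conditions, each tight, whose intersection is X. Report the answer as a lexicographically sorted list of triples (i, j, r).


Rank table r_w(8×8) implied by the 26 constraints:

  R[1]: 0 0 0 0 0 1 1 1
  R[2]: 0 0 0 1 1 2 2 2
  R[3]: 0 0 0 1 1 2 2 3
  R[4]: 0 0 0 1 1 2 3 4
  R[5]: 0 0 1 2 2 3 4 5
  R[6]: 0 0 1 2 3 4 5 6
  R[7]: 0 1 2 3 4 5 6 7
  R[8]: 1 2 3 4 5 6 7 8

the unique w with this rank table is (6, 4, 8, 7, 3, 5, 2, 1).

ℓ(w)=22; the 6 essential cells (i,j,r):

[(1, 5, 0), (3, 7, 2), (4, 3, 0), (4, 5, 1), (6, 2, 0), (7, 1, 0)]
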